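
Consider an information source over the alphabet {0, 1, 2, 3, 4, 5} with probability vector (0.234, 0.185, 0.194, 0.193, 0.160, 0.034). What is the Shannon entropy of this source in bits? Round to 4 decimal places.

H = −Σ pᵢ log₂ pᵢ.
−0.234·log₂(0.234) = 0.4903
−0.185·log₂(0.185) = 0.4504
−0.194·log₂(0.194) = 0.4590
−0.193·log₂(0.193) = 0.4581
−0.160·log₂(0.160) = 0.4230
−0.034·log₂(0.034) = 0.1659
Sum ≈ 2.4466 → 2.4466 bits.

2.4466 bits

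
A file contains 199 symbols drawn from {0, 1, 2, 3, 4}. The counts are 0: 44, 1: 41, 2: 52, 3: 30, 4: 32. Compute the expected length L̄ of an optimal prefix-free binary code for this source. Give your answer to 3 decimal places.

2.312 bits/symbol

Probabilities are the counts divided by 199.
Repeatedly combine the two least-probable nodes; the expected code length is the sum of the merged weights.
merge 30/199 + 32/199 → 62/199
merge 41/199 + 44/199 → 85/199
merge 52/199 + 62/199 → 114/199
merge 85/199 + 114/199 → 1
L = 62/199 + 85/199 + 114/199 + 1 = 460/199 ≈ 2.312 bits/symbol.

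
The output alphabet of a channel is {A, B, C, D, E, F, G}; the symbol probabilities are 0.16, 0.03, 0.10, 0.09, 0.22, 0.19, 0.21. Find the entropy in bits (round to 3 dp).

H = −Σ pᵢ log₂ pᵢ.
−0.16·log₂(0.16) = 0.4230
−0.03·log₂(0.03) = 0.1518
−0.10·log₂(0.10) = 0.3322
−0.09·log₂(0.09) = 0.3127
−0.22·log₂(0.22) = 0.4806
−0.19·log₂(0.19) = 0.4552
−0.21·log₂(0.21) = 0.4728
Sum ≈ 2.6283 → 2.628 bits.

2.628 bits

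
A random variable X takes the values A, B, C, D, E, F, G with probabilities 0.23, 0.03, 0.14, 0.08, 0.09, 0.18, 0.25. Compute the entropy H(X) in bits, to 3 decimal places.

2.586 bits

H = −Σ pᵢ log₂ pᵢ.
−0.23·log₂(0.23) = 0.4877
−0.03·log₂(0.03) = 0.1518
−0.14·log₂(0.14) = 0.3971
−0.08·log₂(0.08) = 0.2915
−0.09·log₂(0.09) = 0.3127
−0.18·log₂(0.18) = 0.4453
−0.25·log₂(0.25) = 0.5000
Sum ≈ 2.5860 → 2.586 bits.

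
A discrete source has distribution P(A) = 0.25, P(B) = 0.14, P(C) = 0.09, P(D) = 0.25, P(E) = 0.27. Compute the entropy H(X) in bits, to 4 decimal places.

H = −Σ pᵢ log₂ pᵢ.
−0.25·log₂(0.25) = 0.5000
−0.14·log₂(0.14) = 0.3971
−0.09·log₂(0.09) = 0.3127
−0.25·log₂(0.25) = 0.5000
−0.27·log₂(0.27) = 0.5100
Sum ≈ 2.2198 → 2.2198 bits.

2.2198 bits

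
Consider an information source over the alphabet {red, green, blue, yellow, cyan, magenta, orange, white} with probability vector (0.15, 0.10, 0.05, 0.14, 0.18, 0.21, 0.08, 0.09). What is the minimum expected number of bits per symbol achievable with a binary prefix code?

2.92 bits/symbol

Repeatedly combine the two least-probable nodes; the expected code length is the sum of the merged weights.
merge 1/20 + 2/25 → 13/100
merge 9/100 + 1/10 → 19/100
merge 13/100 + 7/50 → 27/100
merge 3/20 + 9/50 → 33/100
merge 19/100 + 21/100 → 2/5
merge 27/100 + 33/100 → 3/5
merge 2/5 + 3/5 → 1
L = 13/100 + 19/100 + 27/100 + 33/100 + 2/5 + 3/5 + 1 = 73/25 = 2.92 bits/symbol.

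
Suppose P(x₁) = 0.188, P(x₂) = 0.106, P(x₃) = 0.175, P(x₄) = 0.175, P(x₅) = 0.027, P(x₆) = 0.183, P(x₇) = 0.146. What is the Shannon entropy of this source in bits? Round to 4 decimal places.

2.6710 bits

H = −Σ pᵢ log₂ pᵢ.
−0.188·log₂(0.188) = 0.4533
−0.106·log₂(0.106) = 0.3432
−0.175·log₂(0.175) = 0.4401
−0.175·log₂(0.175) = 0.4401
−0.027·log₂(0.027) = 0.1407
−0.183·log₂(0.183) = 0.4484
−0.146·log₂(0.146) = 0.4053
Sum ≈ 2.6710 → 2.6710 bits.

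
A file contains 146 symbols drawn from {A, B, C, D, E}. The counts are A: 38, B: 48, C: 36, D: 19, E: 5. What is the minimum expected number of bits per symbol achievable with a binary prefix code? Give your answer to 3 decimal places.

2.164 bits/symbol

Probabilities are the counts divided by 146.
Repeatedly combine the two least-probable nodes; the expected code length is the sum of the merged weights.
merge 5/146 + 19/146 → 12/73
merge 12/73 + 18/73 → 30/73
merge 19/73 + 24/73 → 43/73
merge 30/73 + 43/73 → 1
L = 12/73 + 30/73 + 43/73 + 1 = 158/73 ≈ 2.164 bits/symbol.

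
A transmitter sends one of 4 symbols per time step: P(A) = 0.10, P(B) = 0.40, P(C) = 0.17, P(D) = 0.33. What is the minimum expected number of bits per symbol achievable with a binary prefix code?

Repeatedly combine the two least-probable nodes; the expected code length is the sum of the merged weights.
merge 1/10 + 17/100 → 27/100
merge 27/100 + 33/100 → 3/5
merge 2/5 + 3/5 → 1
L = 27/100 + 3/5 + 1 = 187/100 = 1.87 bits/symbol.

1.87 bits/symbol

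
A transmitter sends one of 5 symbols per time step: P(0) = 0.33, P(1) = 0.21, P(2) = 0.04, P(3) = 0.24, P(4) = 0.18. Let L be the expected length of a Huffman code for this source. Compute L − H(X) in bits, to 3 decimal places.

0.094 bits

Entropy H = −Σ p log₂ p ≈ 2.1258 bits.
Huffman merges: 1/25+9/50→11/50; 21/100+11/50→43/100; 6/25+33/100→57/100; 43/100+57/100→1. L = 111/50 ≈ 2.2200.
L − H = 2.2200 − 2.1258 = 0.094 bits.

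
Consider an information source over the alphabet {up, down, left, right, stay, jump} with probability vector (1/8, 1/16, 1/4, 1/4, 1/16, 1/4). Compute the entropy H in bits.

2.375 bits

Each probability is a power of 1/2, so log₂(1/p) is an integer.
H = Σ p·log₂(1/p) = 1/8·3 + 1/16·4 + 1/4·2 + 1/4·2 + 1/16·4 + 1/4·2 = 2.375 bits.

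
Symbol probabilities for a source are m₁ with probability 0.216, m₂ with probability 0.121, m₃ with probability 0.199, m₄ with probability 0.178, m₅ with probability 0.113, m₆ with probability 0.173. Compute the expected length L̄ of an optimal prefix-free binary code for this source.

2.585 bits/symbol

Repeatedly combine the two least-probable nodes; the expected code length is the sum of the merged weights.
merge 113/1000 + 121/1000 → 117/500
merge 173/1000 + 89/500 → 351/1000
merge 199/1000 + 27/125 → 83/200
merge 117/500 + 351/1000 → 117/200
merge 83/200 + 117/200 → 1
L = 117/500 + 351/1000 + 83/200 + 117/200 + 1 = 517/200 = 2.585 bits/symbol.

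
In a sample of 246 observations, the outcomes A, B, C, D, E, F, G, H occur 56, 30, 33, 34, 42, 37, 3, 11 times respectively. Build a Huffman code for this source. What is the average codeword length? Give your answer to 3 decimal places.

Probabilities are the counts divided by 246.
Repeatedly combine the two least-probable nodes; the expected code length is the sum of the merged weights.
merge 1/82 + 11/246 → 7/123
merge 7/123 + 5/41 → 22/123
merge 11/82 + 17/123 → 67/246
merge 37/246 + 7/41 → 79/246
merge 22/123 + 28/123 → 50/123
merge 67/246 + 79/246 → 73/123
merge 50/123 + 73/123 → 1
L = 7/123 + 22/123 + 67/246 + 79/246 + 50/123 + 73/123 + 1 = 116/41 ≈ 2.829 bits/symbol.

2.829 bits/symbol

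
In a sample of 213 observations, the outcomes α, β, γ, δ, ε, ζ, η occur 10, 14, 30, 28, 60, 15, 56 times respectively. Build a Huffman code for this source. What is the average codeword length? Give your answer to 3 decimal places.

Probabilities are the counts divided by 213.
Repeatedly combine the two least-probable nodes; the expected code length is the sum of the merged weights.
merge 10/213 + 14/213 → 8/71
merge 5/71 + 8/71 → 13/71
merge 28/213 + 10/71 → 58/213
merge 13/71 + 56/213 → 95/213
merge 58/213 + 20/71 → 118/213
merge 95/213 + 118/213 → 1
L = 8/71 + 13/71 + 58/213 + 95/213 + 118/213 + 1 = 547/213 ≈ 2.568 bits/symbol.

2.568 bits/symbol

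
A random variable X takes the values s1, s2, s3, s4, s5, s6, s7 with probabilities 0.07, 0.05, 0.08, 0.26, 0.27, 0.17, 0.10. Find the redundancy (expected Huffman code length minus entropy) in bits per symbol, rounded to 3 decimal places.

Entropy H = −Σ p log₂ p ≈ 2.5582 bits.
Huffman merges: 1/20+7/100→3/25; 2/25+1/10→9/50; 3/25+17/100→29/100; 9/50+13/50→11/25; 27/100+29/100→14/25; 11/25+14/25→1. L = 259/100 ≈ 2.5900.
L − H = 2.5900 − 2.5582 = 0.032 bits.

0.032 bits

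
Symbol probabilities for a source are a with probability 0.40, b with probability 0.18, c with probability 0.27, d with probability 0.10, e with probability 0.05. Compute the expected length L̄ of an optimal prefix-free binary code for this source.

Repeatedly combine the two least-probable nodes; the expected code length is the sum of the merged weights.
merge 1/20 + 1/10 → 3/20
merge 3/20 + 9/50 → 33/100
merge 27/100 + 33/100 → 3/5
merge 2/5 + 3/5 → 1
L = 3/20 + 33/100 + 3/5 + 1 = 52/25 = 2.08 bits/symbol.

2.08 bits/symbol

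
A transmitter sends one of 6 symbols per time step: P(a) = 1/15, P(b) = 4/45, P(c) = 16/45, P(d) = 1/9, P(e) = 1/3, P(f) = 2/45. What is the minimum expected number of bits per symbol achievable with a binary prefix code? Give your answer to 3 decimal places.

Repeatedly combine the two least-probable nodes; the expected code length is the sum of the merged weights.
merge 2/45 + 1/15 → 1/9
merge 4/45 + 1/9 → 1/5
merge 1/9 + 1/5 → 14/45
merge 14/45 + 1/3 → 29/45
merge 16/45 + 29/45 → 1
L = 1/9 + 1/5 + 14/45 + 29/45 + 1 = 34/15 ≈ 2.267 bits/symbol.

2.267 bits/symbol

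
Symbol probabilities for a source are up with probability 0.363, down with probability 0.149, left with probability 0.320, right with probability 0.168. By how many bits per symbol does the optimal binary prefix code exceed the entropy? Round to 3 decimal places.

Entropy H = −Σ p log₂ p ≈ 1.8983 bits.
Huffman merges: 149/1000+21/125→317/1000; 317/1000+8/25→637/1000; 363/1000+637/1000→1. L = 977/500 ≈ 1.9540.
L − H = 1.9540 − 1.8983 = 0.056 bits.

0.056 bits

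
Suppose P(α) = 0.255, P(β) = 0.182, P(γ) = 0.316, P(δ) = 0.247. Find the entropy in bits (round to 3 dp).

H = −Σ pᵢ log₂ pᵢ.
−0.255·log₂(0.255) = 0.5027
−0.182·log₂(0.182) = 0.4474
−0.316·log₂(0.316) = 0.5252
−0.247·log₂(0.247) = 0.4983
Sum ≈ 1.9736 → 1.974 bits.

1.974 bits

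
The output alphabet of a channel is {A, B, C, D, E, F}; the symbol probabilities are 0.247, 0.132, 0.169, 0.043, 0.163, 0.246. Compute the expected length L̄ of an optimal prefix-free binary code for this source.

Repeatedly combine the two least-probable nodes; the expected code length is the sum of the merged weights.
merge 43/1000 + 33/250 → 7/40
merge 163/1000 + 169/1000 → 83/250
merge 7/40 + 123/500 → 421/1000
merge 247/1000 + 83/250 → 579/1000
merge 421/1000 + 579/1000 → 1
L = 7/40 + 83/250 + 421/1000 + 579/1000 + 1 = 2507/1000 = 2.507 bits/symbol.

2.507 bits/symbol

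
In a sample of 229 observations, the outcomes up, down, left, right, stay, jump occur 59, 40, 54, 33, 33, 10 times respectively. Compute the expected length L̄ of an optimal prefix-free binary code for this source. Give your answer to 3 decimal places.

2.507 bits/symbol

Probabilities are the counts divided by 229.
Repeatedly combine the two least-probable nodes; the expected code length is the sum of the merged weights.
merge 10/229 + 33/229 → 43/229
merge 33/229 + 40/229 → 73/229
merge 43/229 + 54/229 → 97/229
merge 59/229 + 73/229 → 132/229
merge 97/229 + 132/229 → 1
L = 43/229 + 73/229 + 97/229 + 132/229 + 1 = 574/229 ≈ 2.507 bits/symbol.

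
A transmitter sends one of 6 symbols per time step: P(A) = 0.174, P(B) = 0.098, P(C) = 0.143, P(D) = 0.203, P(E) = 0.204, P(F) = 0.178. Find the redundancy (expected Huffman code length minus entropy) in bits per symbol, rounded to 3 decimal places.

Entropy H = −Σ p log₂ p ≈ 2.5467 bits.
Huffman merges: 49/500+143/1000→241/1000; 87/500+89/500→44/125; 203/1000+51/250→407/1000; 241/1000+44/125→593/1000; 407/1000+593/1000→1. L = 2593/1000 ≈ 2.5930.
L − H = 2.5930 − 2.5467 = 0.046 bits.

0.046 bits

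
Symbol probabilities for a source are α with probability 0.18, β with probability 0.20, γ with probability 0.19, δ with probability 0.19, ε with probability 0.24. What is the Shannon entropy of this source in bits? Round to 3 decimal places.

2.314 bits

H = −Σ pᵢ log₂ pᵢ.
−0.18·log₂(0.18) = 0.4453
−0.20·log₂(0.20) = 0.4644
−0.19·log₂(0.19) = 0.4552
−0.19·log₂(0.19) = 0.4552
−0.24·log₂(0.24) = 0.4941
Sum ≈ 2.3143 → 2.314 bits.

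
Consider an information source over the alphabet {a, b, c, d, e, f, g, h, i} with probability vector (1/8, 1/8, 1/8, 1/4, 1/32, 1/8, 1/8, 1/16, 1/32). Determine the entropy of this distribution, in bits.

Each probability is a power of 1/2, so log₂(1/p) is an integer.
H = Σ p·log₂(1/p) = 1/8·3 + 1/8·3 + 1/8·3 + 1/4·2 + 1/32·5 + 1/8·3 + 1/8·3 + 1/16·4 + 1/32·5 = 2.9375 bits.

2.9375 bits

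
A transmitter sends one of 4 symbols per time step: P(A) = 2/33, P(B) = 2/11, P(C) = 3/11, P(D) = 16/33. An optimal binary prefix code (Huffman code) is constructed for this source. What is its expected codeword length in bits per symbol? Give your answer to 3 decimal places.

Repeatedly combine the two least-probable nodes; the expected code length is the sum of the merged weights.
merge 2/33 + 2/11 → 8/33
merge 8/33 + 3/11 → 17/33
merge 16/33 + 17/33 → 1
L = 8/33 + 17/33 + 1 = 58/33 ≈ 1.758 bits/symbol.

1.758 bits/symbol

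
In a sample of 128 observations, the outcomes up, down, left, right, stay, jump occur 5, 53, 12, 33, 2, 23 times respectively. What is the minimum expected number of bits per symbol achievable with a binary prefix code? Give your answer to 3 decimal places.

2.117 bits/symbol

Probabilities are the counts divided by 128.
Repeatedly combine the two least-probable nodes; the expected code length is the sum of the merged weights.
merge 1/64 + 5/128 → 7/128
merge 7/128 + 3/32 → 19/128
merge 19/128 + 23/128 → 21/64
merge 33/128 + 21/64 → 75/128
merge 53/128 + 75/128 → 1
L = 7/128 + 19/128 + 21/64 + 75/128 + 1 = 271/128 ≈ 2.117 bits/symbol.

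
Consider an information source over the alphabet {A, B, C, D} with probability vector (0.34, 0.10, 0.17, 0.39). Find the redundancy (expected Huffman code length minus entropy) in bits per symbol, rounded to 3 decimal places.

Entropy H = −Σ p log₂ p ≈ 1.8258 bits.
Huffman merges: 1/10+17/100→27/100; 27/100+17/50→61/100; 39/100+61/100→1. L = 47/25 ≈ 1.8800.
L − H = 1.8800 − 1.8258 = 0.054 bits.

0.054 bits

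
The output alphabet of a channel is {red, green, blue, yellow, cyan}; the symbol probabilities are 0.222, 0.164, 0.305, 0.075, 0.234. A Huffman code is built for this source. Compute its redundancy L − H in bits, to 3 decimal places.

0.036 bits

Entropy H = −Σ p log₂ p ≈ 2.2029 bits.
Huffman merges: 3/40+41/250→239/1000; 111/500+117/500→57/125; 239/1000+61/200→68/125; 57/125+68/125→1. L = 2239/1000 ≈ 2.2390.
L − H = 2.2390 − 2.2029 = 0.036 bits.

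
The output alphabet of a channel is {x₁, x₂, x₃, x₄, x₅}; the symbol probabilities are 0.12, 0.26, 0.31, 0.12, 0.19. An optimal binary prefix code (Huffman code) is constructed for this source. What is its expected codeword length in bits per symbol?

2.24 bits/symbol

Repeatedly combine the two least-probable nodes; the expected code length is the sum of the merged weights.
merge 3/25 + 3/25 → 6/25
merge 19/100 + 6/25 → 43/100
merge 13/50 + 31/100 → 57/100
merge 43/100 + 57/100 → 1
L = 6/25 + 43/100 + 57/100 + 1 = 56/25 = 2.24 bits/symbol.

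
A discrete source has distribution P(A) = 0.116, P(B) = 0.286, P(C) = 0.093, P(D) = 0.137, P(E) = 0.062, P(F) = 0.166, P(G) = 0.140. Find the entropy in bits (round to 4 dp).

2.6644 bits

H = −Σ pᵢ log₂ pᵢ.
−0.116·log₂(0.116) = 0.3605
−0.286·log₂(0.286) = 0.5165
−0.093·log₂(0.093) = 0.3187
−0.137·log₂(0.137) = 0.3929
−0.062·log₂(0.062) = 0.2487
−0.166·log₂(0.166) = 0.4301
−0.140·log₂(0.140) = 0.3971
Sum ≈ 2.6644 → 2.6644 bits.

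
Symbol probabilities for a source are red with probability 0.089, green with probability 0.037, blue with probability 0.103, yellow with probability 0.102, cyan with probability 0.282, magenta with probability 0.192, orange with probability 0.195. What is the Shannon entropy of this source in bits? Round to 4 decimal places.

H = −Σ pᵢ log₂ pᵢ.
−0.089·log₂(0.089) = 0.3106
−0.037·log₂(0.037) = 0.1760
−0.103·log₂(0.103) = 0.3378
−0.102·log₂(0.102) = 0.3359
−0.282·log₂(0.282) = 0.5150
−0.192·log₂(0.192) = 0.4571
−0.195·log₂(0.195) = 0.4599
Sum ≈ 2.5923 → 2.5923 bits.

2.5923 bits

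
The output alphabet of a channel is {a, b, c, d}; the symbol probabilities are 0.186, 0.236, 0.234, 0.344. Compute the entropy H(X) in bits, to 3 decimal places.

H = −Σ pᵢ log₂ pᵢ.
−0.186·log₂(0.186) = 0.4514
−0.236·log₂(0.236) = 0.4916
−0.234·log₂(0.234) = 0.4903
−0.344·log₂(0.344) = 0.5296
Sum ≈ 1.9629 → 1.963 bits.

1.963 bits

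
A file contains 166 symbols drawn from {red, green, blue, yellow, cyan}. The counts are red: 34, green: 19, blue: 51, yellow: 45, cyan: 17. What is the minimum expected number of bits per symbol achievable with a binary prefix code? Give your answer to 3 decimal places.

2.217 bits/symbol

Probabilities are the counts divided by 166.
Repeatedly combine the two least-probable nodes; the expected code length is the sum of the merged weights.
merge 17/166 + 19/166 → 18/83
merge 17/83 + 18/83 → 35/83
merge 45/166 + 51/166 → 48/83
merge 35/83 + 48/83 → 1
L = 18/83 + 35/83 + 48/83 + 1 = 184/83 ≈ 2.217 bits/symbol.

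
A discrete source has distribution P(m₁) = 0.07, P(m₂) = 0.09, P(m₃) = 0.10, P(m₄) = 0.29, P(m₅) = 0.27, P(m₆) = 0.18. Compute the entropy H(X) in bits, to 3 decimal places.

H = −Σ pᵢ log₂ pᵢ.
−0.07·log₂(0.07) = 0.2686
−0.09·log₂(0.09) = 0.3127
−0.10·log₂(0.10) = 0.3322
−0.29·log₂(0.29) = 0.5179
−0.27·log₂(0.27) = 0.5100
−0.18·log₂(0.18) = 0.4453
Sum ≈ 2.3866 → 2.387 bits.

2.387 bits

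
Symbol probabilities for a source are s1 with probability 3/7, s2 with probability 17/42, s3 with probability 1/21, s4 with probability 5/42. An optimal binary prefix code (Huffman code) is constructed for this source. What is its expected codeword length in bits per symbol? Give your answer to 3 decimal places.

1.738 bits/symbol

Repeatedly combine the two least-probable nodes; the expected code length is the sum of the merged weights.
merge 1/21 + 5/42 → 1/6
merge 1/6 + 17/42 → 4/7
merge 3/7 + 4/7 → 1
L = 1/6 + 4/7 + 1 = 73/42 ≈ 1.738 bits/symbol.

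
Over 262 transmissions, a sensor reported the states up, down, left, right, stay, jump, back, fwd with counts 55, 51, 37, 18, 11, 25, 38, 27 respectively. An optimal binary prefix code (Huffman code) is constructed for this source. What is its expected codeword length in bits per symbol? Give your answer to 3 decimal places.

Probabilities are the counts divided by 262.
Repeatedly combine the two least-probable nodes; the expected code length is the sum of the merged weights.
merge 11/262 + 9/131 → 29/262
merge 25/262 + 27/262 → 26/131
merge 29/262 + 37/262 → 33/131
merge 19/131 + 51/262 → 89/262
merge 26/131 + 55/262 → 107/262
merge 33/131 + 89/262 → 155/262
merge 107/262 + 155/262 → 1
L = 29/262 + 26/131 + 33/131 + 89/262 + 107/262 + 155/262 + 1 = 380/131 ≈ 2.901 bits/symbol.

2.901 bits/symbol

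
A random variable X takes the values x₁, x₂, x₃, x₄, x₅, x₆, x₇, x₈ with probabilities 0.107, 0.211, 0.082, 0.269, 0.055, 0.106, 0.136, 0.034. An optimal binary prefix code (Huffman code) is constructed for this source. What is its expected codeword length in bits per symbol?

2.78 bits/symbol

Repeatedly combine the two least-probable nodes; the expected code length is the sum of the merged weights.
merge 17/500 + 11/200 → 89/1000
merge 41/500 + 89/1000 → 171/1000
merge 53/500 + 107/1000 → 213/1000
merge 17/125 + 171/1000 → 307/1000
merge 211/1000 + 213/1000 → 53/125
merge 269/1000 + 307/1000 → 72/125
merge 53/125 + 72/125 → 1
L = 89/1000 + 171/1000 + 213/1000 + 307/1000 + 53/125 + 72/125 + 1 = 139/50 = 2.78 bits/symbol.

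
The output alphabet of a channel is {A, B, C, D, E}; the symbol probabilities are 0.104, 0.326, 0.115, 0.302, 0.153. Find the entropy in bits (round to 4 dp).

H = −Σ pᵢ log₂ pᵢ.
−0.104·log₂(0.104) = 0.3396
−0.326·log₂(0.326) = 0.5272
−0.115·log₂(0.115) = 0.3588
−0.302·log₂(0.302) = 0.5217
−0.153·log₂(0.153) = 0.4144
Sum ≈ 2.1616 → 2.1616 bits.

2.1616 bits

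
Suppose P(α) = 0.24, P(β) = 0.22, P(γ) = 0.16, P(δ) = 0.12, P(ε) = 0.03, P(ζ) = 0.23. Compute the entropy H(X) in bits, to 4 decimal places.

H = −Σ pᵢ log₂ pᵢ.
−0.24·log₂(0.24) = 0.4941
−0.22·log₂(0.22) = 0.4806
−0.16·log₂(0.16) = 0.4230
−0.12·log₂(0.12) = 0.3671
−0.03·log₂(0.03) = 0.1518
−0.23·log₂(0.23) = 0.4877
Sum ≈ 2.4042 → 2.4042 bits.

2.4042 bits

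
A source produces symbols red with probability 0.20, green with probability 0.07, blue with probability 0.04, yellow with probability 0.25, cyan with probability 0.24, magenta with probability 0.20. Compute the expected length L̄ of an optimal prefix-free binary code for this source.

2.42 bits/symbol

Repeatedly combine the two least-probable nodes; the expected code length is the sum of the merged weights.
merge 1/25 + 7/100 → 11/100
merge 11/100 + 1/5 → 31/100
merge 1/5 + 6/25 → 11/25
merge 1/4 + 31/100 → 14/25
merge 11/25 + 14/25 → 1
L = 11/100 + 31/100 + 11/25 + 14/25 + 1 = 121/50 = 2.42 bits/symbol.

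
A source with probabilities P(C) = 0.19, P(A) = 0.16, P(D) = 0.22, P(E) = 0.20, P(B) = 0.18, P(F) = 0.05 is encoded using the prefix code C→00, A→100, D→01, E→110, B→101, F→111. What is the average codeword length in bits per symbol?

2.59 bits/symbol

L̄ = Σ pᵢ·ℓᵢ = 0.19·2 + 0.16·3 + 0.22·2 + 0.20·3 + 0.18·3 + 0.05·3 = 2.59 bits/symbol.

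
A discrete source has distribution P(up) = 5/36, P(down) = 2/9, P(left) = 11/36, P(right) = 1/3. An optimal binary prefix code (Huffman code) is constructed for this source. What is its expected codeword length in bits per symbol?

2 bits/symbol

Repeatedly combine the two least-probable nodes; the expected code length is the sum of the merged weights.
merge 5/36 + 2/9 → 13/36
merge 11/36 + 1/3 → 23/36
merge 13/36 + 23/36 → 1
L = 13/36 + 23/36 + 1 = 2 bits/symbol.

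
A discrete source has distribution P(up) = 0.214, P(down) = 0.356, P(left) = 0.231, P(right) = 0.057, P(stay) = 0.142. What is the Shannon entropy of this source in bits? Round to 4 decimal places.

2.1303 bits

H = −Σ pᵢ log₂ pᵢ.
−0.214·log₂(0.214) = 0.4760
−0.356·log₂(0.356) = 0.5305
−0.231·log₂(0.231) = 0.4883
−0.057·log₂(0.057) = 0.2356
−0.142·log₂(0.142) = 0.3999
Sum ≈ 2.1303 → 2.1303 bits.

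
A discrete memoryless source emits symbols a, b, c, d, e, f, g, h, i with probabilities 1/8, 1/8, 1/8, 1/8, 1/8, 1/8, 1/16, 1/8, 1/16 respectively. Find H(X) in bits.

Each probability is a power of 1/2, so log₂(1/p) is an integer.
H = Σ p·log₂(1/p) = 1/8·3 + 1/8·3 + 1/8·3 + 1/8·3 + 1/8·3 + 1/8·3 + 1/16·4 + 1/8·3 + 1/16·4 = 3.125 bits.

3.125 bits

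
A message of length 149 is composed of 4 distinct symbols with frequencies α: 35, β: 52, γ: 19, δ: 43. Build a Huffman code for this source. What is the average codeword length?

Probabilities are the counts divided by 149.
Repeatedly combine the two least-probable nodes; the expected code length is the sum of the merged weights.
merge 19/149 + 35/149 → 54/149
merge 43/149 + 52/149 → 95/149
merge 54/149 + 95/149 → 1
L = 54/149 + 95/149 + 1 = 2 bits/symbol.

2 bits/symbol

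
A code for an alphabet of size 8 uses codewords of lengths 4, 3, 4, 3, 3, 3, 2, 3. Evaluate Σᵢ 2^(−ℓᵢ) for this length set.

With common denominator 2^4 = 16: Σ 2^(−ℓᵢ) = 1/16 + 2/16 + 1/16 + 2/16 + 2/16 + 2/16 + 4/16 + 2/16 = 16/16 = 1.

1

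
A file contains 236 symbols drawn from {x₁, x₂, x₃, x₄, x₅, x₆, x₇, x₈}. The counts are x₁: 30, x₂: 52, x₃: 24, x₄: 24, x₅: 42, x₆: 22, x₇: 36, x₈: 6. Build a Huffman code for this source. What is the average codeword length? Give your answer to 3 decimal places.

Probabilities are the counts divided by 236.
Repeatedly combine the two least-probable nodes; the expected code length is the sum of the merged weights.
merge 3/118 + 11/118 → 7/59
merge 6/59 + 6/59 → 12/59
merge 7/59 + 15/118 → 29/118
merge 9/59 + 21/118 → 39/118
merge 12/59 + 13/59 → 25/59
merge 29/118 + 39/118 → 34/59
merge 25/59 + 34/59 → 1
L = 7/59 + 12/59 + 29/118 + 39/118 + 25/59 + 34/59 + 1 = 171/59 ≈ 2.898 bits/symbol.

2.898 bits/symbol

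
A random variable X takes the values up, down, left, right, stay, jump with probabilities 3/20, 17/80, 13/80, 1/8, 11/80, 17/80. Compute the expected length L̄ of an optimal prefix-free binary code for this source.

2.575 bits/symbol

Repeatedly combine the two least-probable nodes; the expected code length is the sum of the merged weights.
merge 1/8 + 11/80 → 21/80
merge 3/20 + 13/80 → 5/16
merge 17/80 + 17/80 → 17/40
merge 21/80 + 5/16 → 23/40
merge 17/40 + 23/40 → 1
L = 21/80 + 5/16 + 17/40 + 23/40 + 1 = 103/40 = 2.575 bits/symbol.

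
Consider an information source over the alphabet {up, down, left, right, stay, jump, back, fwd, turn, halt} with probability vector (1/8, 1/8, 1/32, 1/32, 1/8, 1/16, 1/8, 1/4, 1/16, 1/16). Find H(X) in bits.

3.0625 bits

Each probability is a power of 1/2, so log₂(1/p) is an integer.
H = Σ p·log₂(1/p) = 1/8·3 + 1/8·3 + 1/32·5 + 1/32·5 + 1/8·3 + 1/16·4 + 1/8·3 + 1/4·2 + 1/16·4 + 1/16·4 = 3.0625 bits.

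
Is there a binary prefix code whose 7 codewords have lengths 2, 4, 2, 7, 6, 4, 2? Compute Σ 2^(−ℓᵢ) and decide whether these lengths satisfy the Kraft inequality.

With common denominator 2^7 = 128: Σ 2^(−ℓᵢ) = 32/128 + 8/128 + 32/128 + 1/128 + 2/128 + 8/128 + 32/128 = 115/128 = 0.8984375.
Kraft's inequality requires Σ ≤ 1; here Σ = 0.8984375 ≤ 1, so such a prefix code exists.

0.8984375; yes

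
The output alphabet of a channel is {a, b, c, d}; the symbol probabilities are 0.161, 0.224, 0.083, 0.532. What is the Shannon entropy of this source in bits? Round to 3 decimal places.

H = −Σ pᵢ log₂ pᵢ.
−0.161·log₂(0.161) = 0.4242
−0.224·log₂(0.224) = 0.4835
−0.083·log₂(0.083) = 0.2980
−0.532·log₂(0.532) = 0.4844
Sum ≈ 1.6901 → 1.690 bits.

1.690 bits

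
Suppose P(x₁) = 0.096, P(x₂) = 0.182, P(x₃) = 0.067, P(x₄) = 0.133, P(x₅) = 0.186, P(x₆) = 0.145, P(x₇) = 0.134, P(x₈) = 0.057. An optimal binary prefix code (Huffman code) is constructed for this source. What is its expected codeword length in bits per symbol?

Repeatedly combine the two least-probable nodes; the expected code length is the sum of the merged weights.
merge 57/1000 + 67/1000 → 31/250
merge 12/125 + 31/250 → 11/50
merge 133/1000 + 67/500 → 267/1000
merge 29/200 + 91/500 → 327/1000
merge 93/500 + 11/50 → 203/500
merge 267/1000 + 327/1000 → 297/500
merge 203/500 + 297/500 → 1
L = 31/250 + 11/50 + 267/1000 + 327/1000 + 203/500 + 297/500 + 1 = 1469/500 = 2.938 bits/symbol.

2.938 bits/symbol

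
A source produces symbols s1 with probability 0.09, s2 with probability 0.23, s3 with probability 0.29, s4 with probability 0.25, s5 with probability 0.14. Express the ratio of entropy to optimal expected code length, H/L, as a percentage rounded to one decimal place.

Entropy H = −Σ p log₂ p ≈ 2.2153 bits.
Huffman merges: 9/100+7/50→23/100; 23/100+23/100→23/50; 1/4+29/100→27/50; 23/50+27/50→1. L = 223/100 ≈ 2.2300.
Efficiency = H/L = 2.2153/2.2300 = 99.3%.

99.3%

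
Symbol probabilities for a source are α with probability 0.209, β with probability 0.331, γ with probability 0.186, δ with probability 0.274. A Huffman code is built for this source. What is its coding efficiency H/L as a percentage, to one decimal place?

Entropy H = −Σ p log₂ p ≈ 1.9631 bits.
Huffman merges: 93/500+209/1000→79/200; 137/500+331/1000→121/200; 79/200+121/200→1. L = 2 ≈ 2.0000.
Efficiency = H/L = 1.9631/2.0000 = 98.2%.

98.2%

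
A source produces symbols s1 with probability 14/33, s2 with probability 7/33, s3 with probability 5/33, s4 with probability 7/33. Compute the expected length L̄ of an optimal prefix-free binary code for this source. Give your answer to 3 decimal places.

Repeatedly combine the two least-probable nodes; the expected code length is the sum of the merged weights.
merge 5/33 + 7/33 → 4/11
merge 7/33 + 4/11 → 19/33
merge 14/33 + 19/33 → 1
L = 4/11 + 19/33 + 1 = 64/33 ≈ 1.939 bits/symbol.

1.939 bits/symbol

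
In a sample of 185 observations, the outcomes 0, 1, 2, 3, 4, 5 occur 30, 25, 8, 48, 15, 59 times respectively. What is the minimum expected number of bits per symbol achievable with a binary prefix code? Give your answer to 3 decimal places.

2.384 bits/symbol

Probabilities are the counts divided by 185.
Repeatedly combine the two least-probable nodes; the expected code length is the sum of the merged weights.
merge 8/185 + 3/37 → 23/185
merge 23/185 + 5/37 → 48/185
merge 6/37 + 48/185 → 78/185
merge 48/185 + 59/185 → 107/185
merge 78/185 + 107/185 → 1
L = 23/185 + 48/185 + 78/185 + 107/185 + 1 = 441/185 ≈ 2.384 bits/symbol.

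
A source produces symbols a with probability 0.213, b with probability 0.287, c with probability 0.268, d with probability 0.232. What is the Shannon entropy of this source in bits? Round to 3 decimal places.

H = −Σ pᵢ log₂ pᵢ.
−0.213·log₂(0.213) = 0.4752
−0.287·log₂(0.287) = 0.5169
−0.268·log₂(0.268) = 0.5091
−0.232·log₂(0.232) = 0.4890
Sum ≈ 1.9902 → 1.990 bits.

1.990 bits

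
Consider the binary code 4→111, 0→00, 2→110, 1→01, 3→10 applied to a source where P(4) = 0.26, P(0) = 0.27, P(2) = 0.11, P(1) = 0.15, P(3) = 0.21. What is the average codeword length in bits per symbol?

2.37 bits/symbol

L̄ = Σ pᵢ·ℓᵢ = 0.26·3 + 0.27·2 + 0.11·3 + 0.15·2 + 0.21·2 = 2.37 bits/symbol.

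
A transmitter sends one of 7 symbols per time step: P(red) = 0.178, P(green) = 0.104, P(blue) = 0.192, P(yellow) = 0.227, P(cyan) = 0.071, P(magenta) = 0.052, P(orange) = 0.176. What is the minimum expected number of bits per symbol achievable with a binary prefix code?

Repeatedly combine the two least-probable nodes; the expected code length is the sum of the merged weights.
merge 13/250 + 71/1000 → 123/1000
merge 13/125 + 123/1000 → 227/1000
merge 22/125 + 89/500 → 177/500
merge 24/125 + 227/1000 → 419/1000
merge 227/1000 + 177/500 → 581/1000
merge 419/1000 + 581/1000 → 1
L = 123/1000 + 227/1000 + 177/500 + 419/1000 + 581/1000 + 1 = 338/125 = 2.704 bits/symbol.

2.704 bits/symbol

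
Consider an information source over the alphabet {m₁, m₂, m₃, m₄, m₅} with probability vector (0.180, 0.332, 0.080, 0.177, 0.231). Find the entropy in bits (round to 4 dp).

2.1955 bits

H = −Σ pᵢ log₂ pᵢ.
−0.180·log₂(0.180) = 0.4453
−0.332·log₂(0.332) = 0.5281
−0.080·log₂(0.080) = 0.2915
−0.177·log₂(0.177) = 0.4422
−0.231·log₂(0.231) = 0.4883
Sum ≈ 2.1955 → 2.1955 bits.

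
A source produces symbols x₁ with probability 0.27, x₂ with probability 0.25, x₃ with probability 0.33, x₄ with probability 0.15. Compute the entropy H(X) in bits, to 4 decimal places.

1.9484 bits

H = −Σ pᵢ log₂ pᵢ.
−0.27·log₂(0.27) = 0.5100
−0.25·log₂(0.25) = 0.5000
−0.33·log₂(0.33) = 0.5278
−0.15·log₂(0.15) = 0.4105
Sum ≈ 1.9484 → 1.9484 bits.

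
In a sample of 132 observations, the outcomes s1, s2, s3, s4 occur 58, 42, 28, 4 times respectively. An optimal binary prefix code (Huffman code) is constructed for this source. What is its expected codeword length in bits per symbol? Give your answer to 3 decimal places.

1.803 bits/symbol

Probabilities are the counts divided by 132.
Repeatedly combine the two least-probable nodes; the expected code length is the sum of the merged weights.
merge 1/33 + 7/33 → 8/33
merge 8/33 + 7/22 → 37/66
merge 29/66 + 37/66 → 1
L = 8/33 + 37/66 + 1 = 119/66 ≈ 1.803 bits/symbol.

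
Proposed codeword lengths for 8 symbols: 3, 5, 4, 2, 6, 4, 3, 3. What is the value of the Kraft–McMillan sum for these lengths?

0.796875

With common denominator 2^6 = 64: Σ 2^(−ℓᵢ) = 8/64 + 2/64 + 4/64 + 16/64 + 1/64 + 4/64 + 8/64 + 8/64 = 51/64 = 0.796875.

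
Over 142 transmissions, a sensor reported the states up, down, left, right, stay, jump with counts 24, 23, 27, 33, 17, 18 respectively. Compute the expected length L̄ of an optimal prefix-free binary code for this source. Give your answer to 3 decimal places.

Probabilities are the counts divided by 142.
Repeatedly combine the two least-probable nodes; the expected code length is the sum of the merged weights.
merge 17/142 + 9/71 → 35/142
merge 23/142 + 12/71 → 47/142
merge 27/142 + 33/142 → 30/71
merge 35/142 + 47/142 → 41/71
merge 30/71 + 41/71 → 1
L = 35/142 + 47/142 + 30/71 + 41/71 + 1 = 183/71 ≈ 2.577 bits/symbol.

2.577 bits/symbol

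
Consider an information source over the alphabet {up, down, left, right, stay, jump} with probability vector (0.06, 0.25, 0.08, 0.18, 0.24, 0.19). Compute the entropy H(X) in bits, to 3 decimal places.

H = −Σ pᵢ log₂ pᵢ.
−0.06·log₂(0.06) = 0.2435
−0.25·log₂(0.25) = 0.5000
−0.08·log₂(0.08) = 0.2915
−0.18·log₂(0.18) = 0.4453
−0.24·log₂(0.24) = 0.4941
−0.19·log₂(0.19) = 0.4552
Sum ≈ 2.4297 → 2.430 bits.

2.430 bits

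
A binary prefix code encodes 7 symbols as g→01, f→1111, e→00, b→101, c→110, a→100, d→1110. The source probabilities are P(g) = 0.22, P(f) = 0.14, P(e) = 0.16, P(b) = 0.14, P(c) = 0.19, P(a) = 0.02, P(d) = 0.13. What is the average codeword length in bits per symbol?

L̄ = Σ pᵢ·ℓᵢ = 0.22·2 + 0.14·4 + 0.16·2 + 0.14·3 + 0.19·3 + 0.02·3 + 0.13·4 = 2.89 bits/symbol.

2.89 bits/symbol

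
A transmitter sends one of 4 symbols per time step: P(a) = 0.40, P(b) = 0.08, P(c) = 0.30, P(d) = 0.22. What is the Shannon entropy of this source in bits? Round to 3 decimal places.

H = −Σ pᵢ log₂ pᵢ.
−0.40·log₂(0.40) = 0.5288
−0.08·log₂(0.08) = 0.2915
−0.30·log₂(0.30) = 0.5211
−0.22·log₂(0.22) = 0.4806
Sum ≈ 1.8219 → 1.822 bits.

1.822 bits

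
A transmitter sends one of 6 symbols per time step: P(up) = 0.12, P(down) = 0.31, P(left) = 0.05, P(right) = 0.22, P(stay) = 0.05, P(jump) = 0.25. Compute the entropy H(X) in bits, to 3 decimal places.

H = −Σ pᵢ log₂ pᵢ.
−0.12·log₂(0.12) = 0.3671
−0.31·log₂(0.31) = 0.5238
−0.05·log₂(0.05) = 0.2161
−0.22·log₂(0.22) = 0.4806
−0.05·log₂(0.05) = 0.2161
−0.25·log₂(0.25) = 0.5000
Sum ≈ 2.3036 → 2.304 bits.

2.304 bits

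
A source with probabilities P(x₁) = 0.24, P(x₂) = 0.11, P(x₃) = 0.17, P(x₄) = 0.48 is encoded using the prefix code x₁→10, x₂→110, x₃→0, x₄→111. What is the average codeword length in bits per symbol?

L̄ = Σ pᵢ·ℓᵢ = 0.24·2 + 0.11·3 + 0.17·1 + 0.48·3 = 2.42 bits/symbol.

2.42 bits/symbol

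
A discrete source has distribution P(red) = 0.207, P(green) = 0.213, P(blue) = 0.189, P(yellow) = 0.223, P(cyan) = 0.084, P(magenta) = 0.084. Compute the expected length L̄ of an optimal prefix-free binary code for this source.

2.525 bits/symbol

Repeatedly combine the two least-probable nodes; the expected code length is the sum of the merged weights.
merge 21/250 + 21/250 → 21/125
merge 21/125 + 189/1000 → 357/1000
merge 207/1000 + 213/1000 → 21/50
merge 223/1000 + 357/1000 → 29/50
merge 21/50 + 29/50 → 1
L = 21/125 + 357/1000 + 21/50 + 29/50 + 1 = 101/40 = 2.525 bits/symbol.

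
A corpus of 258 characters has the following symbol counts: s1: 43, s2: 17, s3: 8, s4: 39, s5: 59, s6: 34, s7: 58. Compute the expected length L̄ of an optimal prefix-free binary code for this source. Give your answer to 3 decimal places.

Probabilities are the counts divided by 258.
Repeatedly combine the two least-probable nodes; the expected code length is the sum of the merged weights.
merge 4/129 + 17/258 → 25/258
merge 25/258 + 17/129 → 59/258
merge 13/86 + 1/6 → 41/129
merge 29/129 + 59/258 → 39/86
merge 59/258 + 41/129 → 47/86
merge 39/86 + 47/86 → 1
L = 25/258 + 59/258 + 41/129 + 39/86 + 47/86 + 1 = 341/129 ≈ 2.643 bits/symbol.

2.643 bits/symbol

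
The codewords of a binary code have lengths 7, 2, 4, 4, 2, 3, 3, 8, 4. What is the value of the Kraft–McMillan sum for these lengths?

With common denominator 2^8 = 256: Σ 2^(−ℓᵢ) = 2/256 + 64/256 + 16/256 + 16/256 + 64/256 + 32/256 + 32/256 + 1/256 + 16/256 = 243/256 = 0.94921875.

0.94921875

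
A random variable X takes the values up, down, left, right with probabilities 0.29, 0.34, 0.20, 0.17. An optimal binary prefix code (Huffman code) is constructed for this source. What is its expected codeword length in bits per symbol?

2 bits/symbol

Repeatedly combine the two least-probable nodes; the expected code length is the sum of the merged weights.
merge 17/100 + 1/5 → 37/100
merge 29/100 + 17/50 → 63/100
merge 37/100 + 63/100 → 1
L = 37/100 + 63/100 + 1 = 2 bits/symbol.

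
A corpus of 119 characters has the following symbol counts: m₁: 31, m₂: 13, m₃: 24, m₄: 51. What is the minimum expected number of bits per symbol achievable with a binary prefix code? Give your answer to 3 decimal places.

1.882 bits/symbol

Probabilities are the counts divided by 119.
Repeatedly combine the two least-probable nodes; the expected code length is the sum of the merged weights.
merge 13/119 + 24/119 → 37/119
merge 31/119 + 37/119 → 4/7
merge 3/7 + 4/7 → 1
L = 37/119 + 4/7 + 1 = 32/17 ≈ 1.882 bits/symbol.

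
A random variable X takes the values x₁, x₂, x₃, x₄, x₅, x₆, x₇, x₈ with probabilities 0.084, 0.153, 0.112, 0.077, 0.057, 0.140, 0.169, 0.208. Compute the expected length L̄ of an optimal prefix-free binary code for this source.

Repeatedly combine the two least-probable nodes; the expected code length is the sum of the merged weights.
merge 57/1000 + 77/1000 → 67/500
merge 21/250 + 14/125 → 49/250
merge 67/500 + 7/50 → 137/500
merge 153/1000 + 169/1000 → 161/500
merge 49/250 + 26/125 → 101/250
merge 137/500 + 161/500 → 149/250
merge 101/250 + 149/250 → 1
L = 67/500 + 49/250 + 137/500 + 161/500 + 101/250 + 149/250 + 1 = 1463/500 = 2.926 bits/symbol.

2.926 bits/symbol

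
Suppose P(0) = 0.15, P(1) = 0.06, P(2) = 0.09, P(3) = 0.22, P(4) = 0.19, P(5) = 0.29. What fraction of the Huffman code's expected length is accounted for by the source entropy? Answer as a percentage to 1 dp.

Entropy H = −Σ p log₂ p ≈ 2.4204 bits.
Huffman merges: 3/50+9/100→3/20; 3/20+3/20→3/10; 19/100+11/50→41/100; 29/100+3/10→59/100; 41/100+59/100→1. L = 49/20 ≈ 2.4500.
Efficiency = H/L = 2.4204/2.4500 = 98.8%.

98.8%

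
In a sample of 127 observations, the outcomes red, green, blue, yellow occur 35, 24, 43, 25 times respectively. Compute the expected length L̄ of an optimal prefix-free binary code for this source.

Probabilities are the counts divided by 127.
Repeatedly combine the two least-probable nodes; the expected code length is the sum of the merged weights.
merge 24/127 + 25/127 → 49/127
merge 35/127 + 43/127 → 78/127
merge 49/127 + 78/127 → 1
L = 49/127 + 78/127 + 1 = 2 bits/symbol.

2 bits/symbol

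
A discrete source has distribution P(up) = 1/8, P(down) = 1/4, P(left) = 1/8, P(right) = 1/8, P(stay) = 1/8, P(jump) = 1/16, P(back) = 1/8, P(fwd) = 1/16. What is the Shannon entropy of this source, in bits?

Each probability is a power of 1/2, so log₂(1/p) is an integer.
H = Σ p·log₂(1/p) = 1/8·3 + 1/4·2 + 1/8·3 + 1/8·3 + 1/8·3 + 1/16·4 + 1/8·3 + 1/16·4 = 2.875 bits.

2.875 bits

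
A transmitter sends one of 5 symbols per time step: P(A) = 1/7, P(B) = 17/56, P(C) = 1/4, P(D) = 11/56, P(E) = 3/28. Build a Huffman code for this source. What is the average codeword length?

Repeatedly combine the two least-probable nodes; the expected code length is the sum of the merged weights.
merge 3/28 + 1/7 → 1/4
merge 11/56 + 1/4 → 25/56
merge 1/4 + 17/56 → 31/56
merge 25/56 + 31/56 → 1
L = 1/4 + 25/56 + 31/56 + 1 = 9/4 = 2.25 bits/symbol.

2.25 bits/symbol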